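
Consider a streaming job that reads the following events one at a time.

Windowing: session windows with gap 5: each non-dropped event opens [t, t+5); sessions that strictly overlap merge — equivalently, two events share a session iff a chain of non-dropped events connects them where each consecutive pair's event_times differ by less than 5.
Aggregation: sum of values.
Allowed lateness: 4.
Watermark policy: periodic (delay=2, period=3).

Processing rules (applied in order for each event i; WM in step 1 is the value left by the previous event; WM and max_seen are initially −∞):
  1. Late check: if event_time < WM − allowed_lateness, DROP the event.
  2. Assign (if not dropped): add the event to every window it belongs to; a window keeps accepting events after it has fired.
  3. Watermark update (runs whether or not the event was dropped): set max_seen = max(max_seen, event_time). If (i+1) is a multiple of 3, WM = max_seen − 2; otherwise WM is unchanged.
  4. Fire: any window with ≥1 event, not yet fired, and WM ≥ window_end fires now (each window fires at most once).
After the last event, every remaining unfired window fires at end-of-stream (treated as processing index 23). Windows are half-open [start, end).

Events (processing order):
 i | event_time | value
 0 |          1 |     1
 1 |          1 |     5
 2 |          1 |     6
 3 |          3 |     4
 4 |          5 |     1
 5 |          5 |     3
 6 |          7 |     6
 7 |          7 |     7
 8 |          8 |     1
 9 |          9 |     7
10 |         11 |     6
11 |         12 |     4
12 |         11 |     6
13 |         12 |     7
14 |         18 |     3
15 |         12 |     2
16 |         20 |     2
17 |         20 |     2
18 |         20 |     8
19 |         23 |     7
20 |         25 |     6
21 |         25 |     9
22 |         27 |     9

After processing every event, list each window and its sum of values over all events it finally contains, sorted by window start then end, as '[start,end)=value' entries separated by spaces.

i=0 t=1 v=1: → [1,6); WM=−∞
i=1 t=1 v=5: → [1,6); WM=−∞
i=2 t=1 v=6: → [1,6); WM=-1
i=3 t=3 v=4: → [1,8); WM=-1
i=4 t=5 v=1: → [1,10); WM=-1
i=5 t=5 v=3: → [1,10); WM=3
i=6 t=7 v=6: → [1,12); WM=3
i=7 t=7 v=7: → [1,12); WM=3
i=8 t=8 v=1: → [1,13); WM=6
i=9 t=9 v=7: → [1,14); WM=6
i=10 t=11 v=6: → [1,16); WM=6
i=11 t=12 v=4: → [1,17); WM=10
i=12 t=11 v=6: → [1,17); WM=10
i=13 t=12 v=7: → [1,17); WM=10
i=14 t=18 v=3: → [18,23); WM=16
i=15 t=12 v=2: → [1,17); WM=16
i=16 t=20 v=2: → [18,25); WM=16
i=17 t=20 v=2: → [18,25); WM=18
i=18 t=20 v=8: → [18,25); WM=18
i=19 t=23 v=7: → [18,28); WM=18
i=20 t=25 v=6: → [18,30); WM=23
i=21 t=25 v=9: → [18,30); WM=23
i=22 t=27 v=9: → [18,32); WM=23

[1,17)=66 [18,32)=46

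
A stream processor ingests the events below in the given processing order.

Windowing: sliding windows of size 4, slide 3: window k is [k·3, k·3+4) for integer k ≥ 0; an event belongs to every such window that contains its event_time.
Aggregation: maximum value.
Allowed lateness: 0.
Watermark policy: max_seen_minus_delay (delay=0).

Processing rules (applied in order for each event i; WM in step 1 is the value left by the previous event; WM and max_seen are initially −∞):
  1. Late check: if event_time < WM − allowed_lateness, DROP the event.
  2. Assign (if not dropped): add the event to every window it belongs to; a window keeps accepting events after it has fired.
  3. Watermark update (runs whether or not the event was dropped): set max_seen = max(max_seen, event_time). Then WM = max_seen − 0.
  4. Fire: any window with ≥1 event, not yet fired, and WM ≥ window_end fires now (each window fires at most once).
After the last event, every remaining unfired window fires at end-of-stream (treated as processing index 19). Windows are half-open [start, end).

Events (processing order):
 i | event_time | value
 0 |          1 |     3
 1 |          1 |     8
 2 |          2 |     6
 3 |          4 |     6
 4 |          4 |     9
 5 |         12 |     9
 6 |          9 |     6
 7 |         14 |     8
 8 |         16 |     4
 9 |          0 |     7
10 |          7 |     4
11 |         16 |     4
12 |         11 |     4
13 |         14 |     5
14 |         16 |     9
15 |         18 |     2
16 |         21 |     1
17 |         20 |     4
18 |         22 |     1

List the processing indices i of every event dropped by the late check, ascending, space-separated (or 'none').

i=0 t=1 v=3: → [0,4); WM=1
i=1 t=1 v=8: → [0,4); WM=1
i=2 t=2 v=6: → [0,4); WM=2
i=3 t=4 v=6: → [3,7); WM=4; [0,4) fires=8
i=4 t=4 v=9: → [3,7); WM=4
i=5 t=12 v=9: → [12,16),[9,13); WM=12; [3,7) fires=9
i=6 t=9 v=6: DROP (t<12-0); WM=12
i=7 t=14 v=8: → [12,16); WM=14; [9,13) fires=9
i=8 t=16 v=4: → [15,19); WM=16; [12,16) fires=9
i=9 t=0 v=7: DROP (t<16-0); WM=16
i=10 t=7 v=4: DROP (t<16-0); WM=16
i=11 t=16 v=4: → [15,19); WM=16
i=12 t=11 v=4: DROP (t<16-0); WM=16
i=13 t=14 v=5: DROP (t<16-0); WM=16
i=14 t=16 v=9: → [15,19); WM=16
i=15 t=18 v=2: → [18,22),[15,19); WM=18
i=16 t=21 v=1: → [21,25),[18,22); WM=21; [15,19) fires=9
i=17 t=20 v=4: DROP (t<21-0); WM=21
i=18 t=22 v=1: → [21,25); WM=22; [18,22) fires=2

6 9 10 12 13 17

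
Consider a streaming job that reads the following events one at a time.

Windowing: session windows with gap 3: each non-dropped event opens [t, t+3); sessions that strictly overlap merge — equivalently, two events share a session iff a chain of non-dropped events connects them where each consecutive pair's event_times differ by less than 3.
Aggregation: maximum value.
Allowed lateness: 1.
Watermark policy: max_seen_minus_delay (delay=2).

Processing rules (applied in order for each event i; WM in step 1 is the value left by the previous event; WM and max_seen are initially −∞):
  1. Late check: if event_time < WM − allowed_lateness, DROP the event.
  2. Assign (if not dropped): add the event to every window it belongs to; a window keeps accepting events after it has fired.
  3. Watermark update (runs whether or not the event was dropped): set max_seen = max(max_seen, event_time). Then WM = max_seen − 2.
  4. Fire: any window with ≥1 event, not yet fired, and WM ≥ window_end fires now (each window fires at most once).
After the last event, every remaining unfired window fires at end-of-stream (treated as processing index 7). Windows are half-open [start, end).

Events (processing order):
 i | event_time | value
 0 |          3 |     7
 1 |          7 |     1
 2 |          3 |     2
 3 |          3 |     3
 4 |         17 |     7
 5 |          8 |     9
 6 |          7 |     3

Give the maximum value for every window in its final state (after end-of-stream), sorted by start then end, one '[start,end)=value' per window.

[3,6)=7 [7,10)=1 [17,20)=7

i=0 t=3 v=7: → [3,6); WM=1
i=1 t=7 v=1: → [7,10); WM=5
i=2 t=3 v=2: DROP (t<5-1); WM=5
i=3 t=3 v=3: DROP (t<5-1); WM=5
i=4 t=17 v=7: → [17,20); WM=15
i=5 t=8 v=9: DROP (t<15-1); WM=15
i=6 t=7 v=3: DROP (t<15-1); WM=15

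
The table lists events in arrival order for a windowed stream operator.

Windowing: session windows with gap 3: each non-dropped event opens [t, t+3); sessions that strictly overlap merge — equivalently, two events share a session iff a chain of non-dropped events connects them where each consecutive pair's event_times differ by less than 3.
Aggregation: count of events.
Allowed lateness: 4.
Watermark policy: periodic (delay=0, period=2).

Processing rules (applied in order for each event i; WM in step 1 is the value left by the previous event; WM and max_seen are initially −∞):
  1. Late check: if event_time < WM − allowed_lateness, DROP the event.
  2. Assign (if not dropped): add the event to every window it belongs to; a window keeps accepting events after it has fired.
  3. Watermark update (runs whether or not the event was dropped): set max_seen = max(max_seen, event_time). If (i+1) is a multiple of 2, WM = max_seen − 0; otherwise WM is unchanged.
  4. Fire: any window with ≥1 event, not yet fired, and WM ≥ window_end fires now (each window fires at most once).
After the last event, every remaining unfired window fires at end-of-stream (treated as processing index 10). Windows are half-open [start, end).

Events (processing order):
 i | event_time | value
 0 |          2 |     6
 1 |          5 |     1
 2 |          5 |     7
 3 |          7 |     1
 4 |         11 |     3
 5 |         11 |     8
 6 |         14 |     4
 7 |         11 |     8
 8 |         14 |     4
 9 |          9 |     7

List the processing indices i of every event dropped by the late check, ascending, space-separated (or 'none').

9

i=0 t=2 v=6: → [2,5); WM=−∞
i=1 t=5 v=1: → [5,8); WM=5
i=2 t=5 v=7: → [5,8); WM=5
i=3 t=7 v=1: → [5,10); WM=7
i=4 t=11 v=3: → [11,14); WM=7
i=5 t=11 v=8: → [11,14); WM=11
i=6 t=14 v=4: → [14,17); WM=11
i=7 t=11 v=8: → [11,14); WM=14
i=8 t=14 v=4: → [14,17); WM=14
i=9 t=9 v=7: DROP (t<14-4); WM=14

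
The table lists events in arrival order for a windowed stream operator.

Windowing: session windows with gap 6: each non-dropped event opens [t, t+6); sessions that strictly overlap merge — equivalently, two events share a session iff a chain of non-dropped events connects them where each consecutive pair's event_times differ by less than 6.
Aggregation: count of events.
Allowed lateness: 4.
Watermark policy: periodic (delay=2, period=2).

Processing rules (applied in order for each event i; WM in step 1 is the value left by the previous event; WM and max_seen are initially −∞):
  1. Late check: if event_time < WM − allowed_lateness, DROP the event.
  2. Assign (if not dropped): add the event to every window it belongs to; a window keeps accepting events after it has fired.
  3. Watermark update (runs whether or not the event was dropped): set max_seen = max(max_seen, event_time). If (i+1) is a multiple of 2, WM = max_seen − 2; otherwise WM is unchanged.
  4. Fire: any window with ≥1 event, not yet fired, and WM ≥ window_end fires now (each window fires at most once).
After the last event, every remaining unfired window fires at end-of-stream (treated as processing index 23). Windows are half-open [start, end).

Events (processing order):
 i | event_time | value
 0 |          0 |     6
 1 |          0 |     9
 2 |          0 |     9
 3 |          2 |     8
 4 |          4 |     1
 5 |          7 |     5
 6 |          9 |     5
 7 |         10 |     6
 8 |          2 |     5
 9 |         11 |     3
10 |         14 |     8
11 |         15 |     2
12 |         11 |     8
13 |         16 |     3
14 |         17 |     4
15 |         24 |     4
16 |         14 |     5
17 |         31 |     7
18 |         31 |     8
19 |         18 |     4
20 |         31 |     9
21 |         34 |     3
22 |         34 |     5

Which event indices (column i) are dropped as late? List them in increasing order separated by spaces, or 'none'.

8 16 19

i=0 t=0 v=6: → [0,6); WM=−∞
i=1 t=0 v=9: → [0,6); WM=-2
i=2 t=0 v=9: → [0,6); WM=-2
i=3 t=2 v=8: → [0,8); WM=0
i=4 t=4 v=1: → [0,10); WM=0
i=5 t=7 v=5: → [0,13); WM=5
i=6 t=9 v=5: → [0,15); WM=5
i=7 t=10 v=6: → [0,16); WM=8
i=8 t=2 v=5: DROP (t<8-4); WM=8
i=9 t=11 v=3: → [0,17); WM=9
i=10 t=14 v=8: → [0,20); WM=9
i=11 t=15 v=2: → [0,21); WM=13
i=12 t=11 v=8: → [0,21); WM=13
i=13 t=16 v=3: → [0,22); WM=14
i=14 t=17 v=4: → [0,23); WM=14
i=15 t=24 v=4: → [24,30); WM=22
i=16 t=14 v=5: DROP (t<22-4); WM=22
i=17 t=31 v=7: → [31,37); WM=29
i=18 t=31 v=8: → [31,37); WM=29
i=19 t=18 v=4: DROP (t<29-4); WM=29
i=20 t=31 v=9: → [31,37); WM=29
i=21 t=34 v=3: → [31,40); WM=32
i=22 t=34 v=5: → [31,40); WM=32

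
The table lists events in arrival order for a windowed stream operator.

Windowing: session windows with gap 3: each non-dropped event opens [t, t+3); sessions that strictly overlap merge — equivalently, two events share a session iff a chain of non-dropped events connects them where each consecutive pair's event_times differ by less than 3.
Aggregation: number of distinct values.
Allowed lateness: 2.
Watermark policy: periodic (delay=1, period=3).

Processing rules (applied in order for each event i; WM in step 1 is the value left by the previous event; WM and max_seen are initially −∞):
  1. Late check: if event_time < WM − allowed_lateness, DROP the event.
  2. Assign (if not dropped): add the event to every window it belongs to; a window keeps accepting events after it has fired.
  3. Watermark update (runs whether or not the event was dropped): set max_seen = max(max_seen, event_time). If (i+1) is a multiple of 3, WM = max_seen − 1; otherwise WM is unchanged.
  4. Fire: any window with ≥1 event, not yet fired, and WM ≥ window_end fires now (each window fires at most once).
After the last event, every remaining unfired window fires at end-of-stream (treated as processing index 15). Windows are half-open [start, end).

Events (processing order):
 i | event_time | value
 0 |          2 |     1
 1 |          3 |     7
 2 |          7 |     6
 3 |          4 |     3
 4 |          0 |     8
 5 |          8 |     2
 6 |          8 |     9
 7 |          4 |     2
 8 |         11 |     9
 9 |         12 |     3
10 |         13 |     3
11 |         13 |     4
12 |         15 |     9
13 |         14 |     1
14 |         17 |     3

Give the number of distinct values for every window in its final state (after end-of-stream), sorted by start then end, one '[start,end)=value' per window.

i=0 t=2 v=1: → [2,5); WM=−∞
i=1 t=3 v=7: → [2,6); WM=−∞
i=2 t=7 v=6: → [7,10); WM=6
i=3 t=4 v=3: → [2,7); WM=6
i=4 t=0 v=8: DROP (t<6-2); WM=6
i=5 t=8 v=2: → [7,11); WM=7
i=6 t=8 v=9: → [7,11); WM=7
i=7 t=4 v=2: DROP (t<7-2); WM=7
i=8 t=11 v=9: → [11,14); WM=10
i=9 t=12 v=3: → [11,15); WM=10
i=10 t=13 v=3: → [11,16); WM=10
i=11 t=13 v=4: → [11,16); WM=12
i=12 t=15 v=9: → [11,18); WM=12
i=13 t=14 v=1: → [11,18); WM=12
i=14 t=17 v=3: → [11,20); WM=16

[2,7)=3 [7,11)=3 [11,20)=4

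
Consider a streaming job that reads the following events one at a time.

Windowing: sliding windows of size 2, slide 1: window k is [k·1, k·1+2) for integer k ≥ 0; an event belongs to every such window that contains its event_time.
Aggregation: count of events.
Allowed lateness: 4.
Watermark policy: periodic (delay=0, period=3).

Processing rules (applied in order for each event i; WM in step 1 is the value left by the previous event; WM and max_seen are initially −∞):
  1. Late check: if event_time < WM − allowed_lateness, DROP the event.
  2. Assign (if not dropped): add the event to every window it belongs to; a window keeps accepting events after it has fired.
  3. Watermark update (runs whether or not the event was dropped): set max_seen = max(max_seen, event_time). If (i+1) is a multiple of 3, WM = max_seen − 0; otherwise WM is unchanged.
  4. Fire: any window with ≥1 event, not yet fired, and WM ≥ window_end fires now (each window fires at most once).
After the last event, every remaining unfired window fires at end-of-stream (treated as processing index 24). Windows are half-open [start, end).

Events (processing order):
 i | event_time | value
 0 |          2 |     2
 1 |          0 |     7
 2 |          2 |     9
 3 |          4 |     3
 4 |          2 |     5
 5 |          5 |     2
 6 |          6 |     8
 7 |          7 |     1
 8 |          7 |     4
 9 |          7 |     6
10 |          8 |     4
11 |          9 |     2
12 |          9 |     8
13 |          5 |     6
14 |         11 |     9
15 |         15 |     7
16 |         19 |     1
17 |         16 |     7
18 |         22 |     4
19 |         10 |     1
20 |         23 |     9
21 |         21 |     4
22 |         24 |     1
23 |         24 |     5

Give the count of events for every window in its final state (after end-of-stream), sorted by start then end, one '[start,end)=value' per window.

i=0 t=2 v=2: → [2,4),[1,3); WM=−∞
i=1 t=0 v=7: → [0,2); WM=−∞
i=2 t=2 v=9: → [2,4),[1,3); WM=2; [0,2) fires=1
i=3 t=4 v=3: → [4,6),[3,5); WM=2
i=4 t=2 v=5: → [2,4),[1,3); WM=2
i=5 t=5 v=2: → [5,7),[4,6); WM=5; [1,3) fires=3 [2,4) fires=3 [3,5) fires=1
i=6 t=6 v=8: → [6,8),[5,7); WM=5
i=7 t=7 v=1: → [7,9),[6,8); WM=5
i=8 t=7 v=4: → [7,9),[6,8); WM=7; [4,6) fires=2 [5,7) fires=2
i=9 t=7 v=6: → [7,9),[6,8); WM=7
i=10 t=8 v=4: → [8,10),[7,9); WM=7
i=11 t=9 v=2: → [9,11),[8,10); WM=9; [6,8) fires=4 [7,9) fires=4
i=12 t=9 v=8: → [9,11),[8,10); WM=9
i=13 t=5 v=6: → [5,7),[4,6); WM=9
i=14 t=11 v=9: → [11,13),[10,12); WM=11; [8,10) fires=3 [9,11) fires=2
i=15 t=15 v=7: → [15,17),[14,16); WM=11
i=16 t=19 v=1: → [19,21),[18,20); WM=11
i=17 t=16 v=7: → [16,18),[15,17); WM=19; [10,12) fires=1 [11,13) fires=1 [14,16) fires=1 [15,17) fires=2 [16,18) fires=1
i=18 t=22 v=4: → [22,24),[21,23); WM=19
i=19 t=10 v=1: DROP (t<19-4); WM=19
i=20 t=23 v=9: → [23,25),[22,24); WM=23; [18,20) fires=1 [19,21) fires=1 [21,23) fires=1
i=21 t=21 v=4: → [21,23),[20,22); WM=23; [20,22) fires=1
i=22 t=24 v=1: → [24,26),[23,25); WM=23
i=23 t=24 v=5: → [24,26),[23,25); WM=24; [22,24) fires=2

[0,2)=1 [1,3)=3 [2,4)=3 [3,5)=1 [4,6)=3 [5,7)=3 [6,8)=4 [7,9)=4 [8,10)=3 [9,11)=2 [10,12)=1 [11,13)=1 [14,16)=1 [15,17)=2 [16,18)=1 [18,20)=1 [19,21)=1 [20,22)=1 [21,23)=2 [22,24)=2 [23,25)=3 [24,26)=2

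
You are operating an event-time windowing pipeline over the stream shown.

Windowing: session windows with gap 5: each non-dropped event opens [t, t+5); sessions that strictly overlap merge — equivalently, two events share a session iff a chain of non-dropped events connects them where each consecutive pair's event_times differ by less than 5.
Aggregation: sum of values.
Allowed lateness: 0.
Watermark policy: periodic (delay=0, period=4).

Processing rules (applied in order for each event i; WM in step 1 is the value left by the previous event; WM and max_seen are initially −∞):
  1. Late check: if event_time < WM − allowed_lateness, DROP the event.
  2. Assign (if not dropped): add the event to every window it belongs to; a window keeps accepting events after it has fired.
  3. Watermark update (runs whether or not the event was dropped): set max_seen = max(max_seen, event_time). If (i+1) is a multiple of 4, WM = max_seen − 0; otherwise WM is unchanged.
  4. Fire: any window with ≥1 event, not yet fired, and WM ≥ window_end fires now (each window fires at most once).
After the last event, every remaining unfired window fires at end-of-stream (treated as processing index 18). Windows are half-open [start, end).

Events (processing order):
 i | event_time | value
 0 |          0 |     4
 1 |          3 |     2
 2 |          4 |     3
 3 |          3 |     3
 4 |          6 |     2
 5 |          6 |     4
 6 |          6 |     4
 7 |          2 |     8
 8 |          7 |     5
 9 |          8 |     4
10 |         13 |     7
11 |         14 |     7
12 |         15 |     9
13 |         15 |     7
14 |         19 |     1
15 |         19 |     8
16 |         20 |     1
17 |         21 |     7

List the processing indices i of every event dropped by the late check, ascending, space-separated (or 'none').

i=0 t=0 v=4: → [0,5); WM=−∞
i=1 t=3 v=2: → [0,8); WM=−∞
i=2 t=4 v=3: → [0,9); WM=−∞
i=3 t=3 v=3: → [0,9); WM=4
i=4 t=6 v=2: → [0,11); WM=4
i=5 t=6 v=4: → [0,11); WM=4
i=6 t=6 v=4: → [0,11); WM=4
i=7 t=2 v=8: DROP (t<4-0); WM=6
i=8 t=7 v=5: → [0,12); WM=6
i=9 t=8 v=4: → [0,13); WM=6
i=10 t=13 v=7: → [13,18); WM=6
i=11 t=14 v=7: → [13,19); WM=14
i=12 t=15 v=9: → [13,20); WM=14
i=13 t=15 v=7: → [13,20); WM=14
i=14 t=19 v=1: → [13,24); WM=14
i=15 t=19 v=8: → [13,24); WM=19
i=16 t=20 v=1: → [13,25); WM=19
i=17 t=21 v=7: → [13,26); WM=19

7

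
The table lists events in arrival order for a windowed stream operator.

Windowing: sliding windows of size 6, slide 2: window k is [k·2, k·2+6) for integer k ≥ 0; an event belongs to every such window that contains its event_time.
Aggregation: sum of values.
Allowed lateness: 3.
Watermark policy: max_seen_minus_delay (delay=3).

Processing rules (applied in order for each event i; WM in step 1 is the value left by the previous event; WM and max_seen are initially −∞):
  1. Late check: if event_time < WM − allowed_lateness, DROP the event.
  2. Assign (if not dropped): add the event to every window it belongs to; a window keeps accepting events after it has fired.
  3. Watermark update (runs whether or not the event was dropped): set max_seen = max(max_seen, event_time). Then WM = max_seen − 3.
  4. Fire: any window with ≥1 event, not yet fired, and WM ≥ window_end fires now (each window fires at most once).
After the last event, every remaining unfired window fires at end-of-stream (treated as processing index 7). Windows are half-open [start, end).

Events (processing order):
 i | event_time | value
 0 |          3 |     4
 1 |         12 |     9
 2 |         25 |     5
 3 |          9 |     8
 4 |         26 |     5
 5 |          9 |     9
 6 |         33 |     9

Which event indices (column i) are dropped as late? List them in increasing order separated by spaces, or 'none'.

3 5

i=0 t=3 v=4: → [2,8),[0,6); WM=0
i=1 t=12 v=9: → [12,18),[10,16),[8,14); WM=9; [0,6) fires=4 [2,8) fires=4
i=2 t=25 v=5: → [24,30),[22,28),[20,26); WM=22; [8,14) fires=9 [10,16) fires=9 [12,18) fires=9
i=3 t=9 v=8: DROP (t<22-3); WM=22
i=4 t=26 v=5: → [26,32),[24,30),[22,28); WM=23
i=5 t=9 v=9: DROP (t<23-3); WM=23
i=6 t=33 v=9: → [32,38),[30,36),[28,34); WM=30; [20,26) fires=5 [22,28) fires=10 [24,30) fires=10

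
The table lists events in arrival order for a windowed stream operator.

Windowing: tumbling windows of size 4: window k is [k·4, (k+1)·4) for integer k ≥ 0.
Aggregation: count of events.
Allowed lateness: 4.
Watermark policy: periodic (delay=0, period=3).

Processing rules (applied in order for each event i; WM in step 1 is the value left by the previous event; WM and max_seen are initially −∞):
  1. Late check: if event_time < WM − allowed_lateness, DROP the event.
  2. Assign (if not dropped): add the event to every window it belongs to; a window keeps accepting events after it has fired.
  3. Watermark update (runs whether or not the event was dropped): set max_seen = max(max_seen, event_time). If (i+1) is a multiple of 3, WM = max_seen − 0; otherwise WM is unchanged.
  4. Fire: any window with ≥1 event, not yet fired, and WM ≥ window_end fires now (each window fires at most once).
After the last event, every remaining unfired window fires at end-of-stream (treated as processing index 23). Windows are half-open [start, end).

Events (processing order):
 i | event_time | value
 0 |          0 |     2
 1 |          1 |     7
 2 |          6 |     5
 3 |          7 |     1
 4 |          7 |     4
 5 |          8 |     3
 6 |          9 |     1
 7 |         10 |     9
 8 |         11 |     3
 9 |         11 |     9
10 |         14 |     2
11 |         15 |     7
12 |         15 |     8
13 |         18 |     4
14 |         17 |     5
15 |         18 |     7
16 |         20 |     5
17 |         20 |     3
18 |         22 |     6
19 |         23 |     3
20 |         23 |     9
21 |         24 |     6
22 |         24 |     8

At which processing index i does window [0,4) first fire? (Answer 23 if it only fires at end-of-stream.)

2

i=0 t=0 v=2: → [0,4); WM=−∞
i=1 t=1 v=7: → [0,4); WM=−∞
i=2 t=6 v=5: → [4,8); WM=6; [0,4) fires=2
i=3 t=7 v=1: → [4,8); WM=6
i=4 t=7 v=4: → [4,8); WM=6
i=5 t=8 v=3: → [8,12); WM=8; [4,8) fires=3
i=6 t=9 v=1: → [8,12); WM=8
i=7 t=10 v=9: → [8,12); WM=8
i=8 t=11 v=3: → [8,12); WM=11
i=9 t=11 v=9: → [8,12); WM=11
i=10 t=14 v=2: → [12,16); WM=11
i=11 t=15 v=7: → [12,16); WM=15; [8,12) fires=5
i=12 t=15 v=8: → [12,16); WM=15
i=13 t=18 v=4: → [16,20); WM=15
i=14 t=17 v=5: → [16,20); WM=18; [12,16) fires=3
i=15 t=18 v=7: → [16,20); WM=18
i=16 t=20 v=5: → [20,24); WM=18
i=17 t=20 v=3: → [20,24); WM=20; [16,20) fires=3
i=18 t=22 v=6: → [20,24); WM=20
i=19 t=23 v=3: → [20,24); WM=20
i=20 t=23 v=9: → [20,24); WM=23
i=21 t=24 v=6: → [24,28); WM=23
i=22 t=24 v=8: → [24,28); WM=23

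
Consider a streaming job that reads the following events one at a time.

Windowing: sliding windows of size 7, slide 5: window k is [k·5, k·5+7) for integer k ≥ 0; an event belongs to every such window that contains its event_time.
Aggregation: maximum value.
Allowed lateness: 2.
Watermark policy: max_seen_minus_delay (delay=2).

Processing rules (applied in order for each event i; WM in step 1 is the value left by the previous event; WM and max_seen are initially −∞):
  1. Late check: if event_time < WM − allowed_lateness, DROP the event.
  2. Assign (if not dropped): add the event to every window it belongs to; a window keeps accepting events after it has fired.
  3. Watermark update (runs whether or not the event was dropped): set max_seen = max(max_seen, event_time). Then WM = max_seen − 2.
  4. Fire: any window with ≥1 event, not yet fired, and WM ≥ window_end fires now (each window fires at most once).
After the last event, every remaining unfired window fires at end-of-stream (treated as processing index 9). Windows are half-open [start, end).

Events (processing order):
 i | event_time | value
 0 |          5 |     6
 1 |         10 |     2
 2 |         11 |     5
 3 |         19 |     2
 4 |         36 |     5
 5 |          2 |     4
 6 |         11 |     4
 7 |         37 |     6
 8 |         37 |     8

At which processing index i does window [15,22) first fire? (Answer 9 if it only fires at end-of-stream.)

4

i=0 t=5 v=6: → [5,12),[0,7); WM=3
i=1 t=10 v=2: → [10,17),[5,12); WM=8; [0,7) fires=6
i=2 t=11 v=5: → [10,17),[5,12); WM=9
i=3 t=19 v=2: → [15,22); WM=17; [5,12) fires=6 [10,17) fires=5
i=4 t=36 v=5: → [35,42),[30,37); WM=34; [15,22) fires=2
i=5 t=2 v=4: DROP (t<34-2); WM=34
i=6 t=11 v=4: DROP (t<34-2); WM=34
i=7 t=37 v=6: → [35,42); WM=35
i=8 t=37 v=8: → [35,42); WM=35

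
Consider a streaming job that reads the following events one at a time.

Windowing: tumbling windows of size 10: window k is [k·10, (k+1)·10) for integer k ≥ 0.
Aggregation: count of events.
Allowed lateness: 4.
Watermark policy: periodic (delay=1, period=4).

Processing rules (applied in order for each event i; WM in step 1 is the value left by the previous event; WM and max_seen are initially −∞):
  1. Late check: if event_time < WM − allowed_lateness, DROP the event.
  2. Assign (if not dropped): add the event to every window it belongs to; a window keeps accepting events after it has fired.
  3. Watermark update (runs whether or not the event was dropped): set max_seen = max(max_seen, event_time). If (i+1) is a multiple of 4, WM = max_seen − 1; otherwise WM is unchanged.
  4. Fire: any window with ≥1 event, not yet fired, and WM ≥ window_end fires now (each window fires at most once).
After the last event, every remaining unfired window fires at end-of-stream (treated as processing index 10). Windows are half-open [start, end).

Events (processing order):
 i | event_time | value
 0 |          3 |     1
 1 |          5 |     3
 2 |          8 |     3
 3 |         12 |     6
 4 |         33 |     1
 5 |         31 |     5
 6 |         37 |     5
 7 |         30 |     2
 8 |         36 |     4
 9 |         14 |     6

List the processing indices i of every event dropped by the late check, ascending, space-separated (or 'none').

i=0 t=3 v=1: → [0,10); WM=−∞
i=1 t=5 v=3: → [0,10); WM=−∞
i=2 t=8 v=3: → [0,10); WM=−∞
i=3 t=12 v=6: → [10,20); WM=11; [0,10) fires=3
i=4 t=33 v=1: → [30,40); WM=11
i=5 t=31 v=5: → [30,40); WM=11
i=6 t=37 v=5: → [30,40); WM=11
i=7 t=30 v=2: → [30,40); WM=36; [10,20) fires=1
i=8 t=36 v=4: → [30,40); WM=36
i=9 t=14 v=6: DROP (t<36-4); WM=36

9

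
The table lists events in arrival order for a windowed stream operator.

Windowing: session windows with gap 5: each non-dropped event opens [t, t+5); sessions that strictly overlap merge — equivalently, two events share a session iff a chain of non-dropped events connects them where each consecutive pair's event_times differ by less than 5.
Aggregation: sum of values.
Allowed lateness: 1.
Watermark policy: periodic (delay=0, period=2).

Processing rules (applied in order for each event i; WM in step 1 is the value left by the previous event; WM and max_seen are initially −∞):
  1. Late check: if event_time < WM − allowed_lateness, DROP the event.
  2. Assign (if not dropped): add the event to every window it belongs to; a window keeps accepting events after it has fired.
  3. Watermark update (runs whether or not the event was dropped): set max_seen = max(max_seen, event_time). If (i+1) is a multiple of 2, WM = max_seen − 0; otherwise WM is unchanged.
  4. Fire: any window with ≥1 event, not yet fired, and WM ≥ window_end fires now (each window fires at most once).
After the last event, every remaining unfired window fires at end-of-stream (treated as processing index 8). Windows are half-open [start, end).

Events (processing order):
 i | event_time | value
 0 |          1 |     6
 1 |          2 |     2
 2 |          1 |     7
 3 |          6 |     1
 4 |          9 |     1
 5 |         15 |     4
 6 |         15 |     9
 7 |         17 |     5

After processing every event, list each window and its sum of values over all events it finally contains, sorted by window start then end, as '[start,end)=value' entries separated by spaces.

[1,14)=17 [15,22)=18

i=0 t=1 v=6: → [1,6); WM=−∞
i=1 t=2 v=2: → [1,7); WM=2
i=2 t=1 v=7: → [1,7); WM=2
i=3 t=6 v=1: → [1,11); WM=6
i=4 t=9 v=1: → [1,14); WM=6
i=5 t=15 v=4: → [15,20); WM=15
i=6 t=15 v=9: → [15,20); WM=15
i=7 t=17 v=5: → [15,22); WM=17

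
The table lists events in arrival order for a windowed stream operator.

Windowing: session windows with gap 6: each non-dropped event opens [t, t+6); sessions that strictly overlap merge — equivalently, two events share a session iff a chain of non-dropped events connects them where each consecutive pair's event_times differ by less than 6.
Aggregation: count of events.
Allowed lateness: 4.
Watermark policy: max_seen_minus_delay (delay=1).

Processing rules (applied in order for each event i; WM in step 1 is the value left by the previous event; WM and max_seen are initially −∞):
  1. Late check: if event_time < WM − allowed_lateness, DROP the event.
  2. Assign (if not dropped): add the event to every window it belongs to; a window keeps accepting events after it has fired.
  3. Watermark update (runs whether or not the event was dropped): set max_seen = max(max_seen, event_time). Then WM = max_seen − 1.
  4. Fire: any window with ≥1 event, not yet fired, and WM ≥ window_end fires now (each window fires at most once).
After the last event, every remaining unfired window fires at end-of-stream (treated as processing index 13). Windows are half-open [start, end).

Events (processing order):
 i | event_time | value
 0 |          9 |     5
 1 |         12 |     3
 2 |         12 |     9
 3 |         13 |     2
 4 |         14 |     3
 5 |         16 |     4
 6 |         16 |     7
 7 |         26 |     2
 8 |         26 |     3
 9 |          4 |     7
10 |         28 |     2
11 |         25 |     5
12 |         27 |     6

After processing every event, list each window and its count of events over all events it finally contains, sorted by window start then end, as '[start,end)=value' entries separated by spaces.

i=0 t=9 v=5: → [9,15); WM=8
i=1 t=12 v=3: → [9,18); WM=11
i=2 t=12 v=9: → [9,18); WM=11
i=3 t=13 v=2: → [9,19); WM=12
i=4 t=14 v=3: → [9,20); WM=13
i=5 t=16 v=4: → [9,22); WM=15
i=6 t=16 v=7: → [9,22); WM=15
i=7 t=26 v=2: → [26,32); WM=25
i=8 t=26 v=3: → [26,32); WM=25
i=9 t=4 v=7: DROP (t<25-4); WM=25
i=10 t=28 v=2: → [26,34); WM=27
i=11 t=25 v=5: → [25,34); WM=27
i=12 t=27 v=6: → [25,34); WM=27

[9,22)=7 [25,34)=5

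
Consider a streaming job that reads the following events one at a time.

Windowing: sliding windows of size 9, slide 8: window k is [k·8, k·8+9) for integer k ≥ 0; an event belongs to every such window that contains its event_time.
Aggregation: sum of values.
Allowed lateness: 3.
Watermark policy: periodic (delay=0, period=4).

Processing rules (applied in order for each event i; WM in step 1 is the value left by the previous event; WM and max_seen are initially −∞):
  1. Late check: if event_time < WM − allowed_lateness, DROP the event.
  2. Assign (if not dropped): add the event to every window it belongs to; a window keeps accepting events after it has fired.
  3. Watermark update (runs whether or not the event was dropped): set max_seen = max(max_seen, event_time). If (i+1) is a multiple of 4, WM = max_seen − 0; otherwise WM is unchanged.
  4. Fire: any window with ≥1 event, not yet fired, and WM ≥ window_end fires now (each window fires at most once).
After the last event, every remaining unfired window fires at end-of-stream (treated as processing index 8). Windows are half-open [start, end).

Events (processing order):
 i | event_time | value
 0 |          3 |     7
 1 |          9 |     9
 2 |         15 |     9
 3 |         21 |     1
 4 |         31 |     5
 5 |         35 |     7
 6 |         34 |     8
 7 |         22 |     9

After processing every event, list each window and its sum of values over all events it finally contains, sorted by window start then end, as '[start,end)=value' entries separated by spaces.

i=0 t=3 v=7: → [0,9); WM=−∞
i=1 t=9 v=9: → [8,17); WM=−∞
i=2 t=15 v=9: → [8,17); WM=−∞
i=3 t=21 v=1: → [16,25); WM=21; [0,9) fires=7 [8,17) fires=18
i=4 t=31 v=5: → [24,33); WM=21
i=5 t=35 v=7: → [32,41); WM=21
i=6 t=34 v=8: → [32,41); WM=21
i=7 t=22 v=9: → [16,25); WM=35; [16,25) fires=10 [24,33) fires=5

[0,9)=7 [8,17)=18 [16,25)=10 [24,33)=5 [32,41)=15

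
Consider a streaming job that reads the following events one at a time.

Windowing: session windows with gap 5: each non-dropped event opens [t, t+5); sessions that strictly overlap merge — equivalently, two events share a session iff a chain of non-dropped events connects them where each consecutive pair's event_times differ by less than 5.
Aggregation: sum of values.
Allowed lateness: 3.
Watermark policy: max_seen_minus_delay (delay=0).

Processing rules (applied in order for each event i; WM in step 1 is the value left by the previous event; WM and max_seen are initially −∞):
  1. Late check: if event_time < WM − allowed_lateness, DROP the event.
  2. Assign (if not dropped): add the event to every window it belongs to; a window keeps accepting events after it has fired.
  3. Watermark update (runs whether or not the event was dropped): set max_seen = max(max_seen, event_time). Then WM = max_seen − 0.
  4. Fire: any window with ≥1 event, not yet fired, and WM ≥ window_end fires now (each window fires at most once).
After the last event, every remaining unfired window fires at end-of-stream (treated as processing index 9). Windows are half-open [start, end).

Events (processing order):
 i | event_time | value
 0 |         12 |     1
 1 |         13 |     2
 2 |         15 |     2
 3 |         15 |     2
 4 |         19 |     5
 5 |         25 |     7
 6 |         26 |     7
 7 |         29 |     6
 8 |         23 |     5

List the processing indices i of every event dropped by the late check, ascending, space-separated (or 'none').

i=0 t=12 v=1: → [12,17); WM=12
i=1 t=13 v=2: → [12,18); WM=13
i=2 t=15 v=2: → [12,20); WM=15
i=3 t=15 v=2: → [12,20); WM=15
i=4 t=19 v=5: → [12,24); WM=19
i=5 t=25 v=7: → [25,30); WM=25
i=6 t=26 v=7: → [25,31); WM=26
i=7 t=29 v=6: → [25,34); WM=29
i=8 t=23 v=5: DROP (t<29-3); WM=29

8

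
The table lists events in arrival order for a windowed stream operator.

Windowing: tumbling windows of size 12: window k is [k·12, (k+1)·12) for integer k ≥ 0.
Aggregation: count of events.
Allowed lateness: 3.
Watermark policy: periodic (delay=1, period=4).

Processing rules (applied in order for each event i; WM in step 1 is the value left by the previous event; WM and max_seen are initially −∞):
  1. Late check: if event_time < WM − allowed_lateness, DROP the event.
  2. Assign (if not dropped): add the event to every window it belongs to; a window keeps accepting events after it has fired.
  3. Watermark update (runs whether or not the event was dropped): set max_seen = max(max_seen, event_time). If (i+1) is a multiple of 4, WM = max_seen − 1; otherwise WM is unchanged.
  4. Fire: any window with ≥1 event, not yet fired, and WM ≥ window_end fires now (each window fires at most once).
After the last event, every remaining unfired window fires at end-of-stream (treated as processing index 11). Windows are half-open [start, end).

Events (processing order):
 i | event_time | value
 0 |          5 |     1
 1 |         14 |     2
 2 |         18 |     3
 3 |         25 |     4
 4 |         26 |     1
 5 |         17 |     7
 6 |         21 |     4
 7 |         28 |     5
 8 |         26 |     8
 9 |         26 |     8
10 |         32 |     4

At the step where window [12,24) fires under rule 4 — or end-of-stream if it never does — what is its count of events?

i=0 t=5 v=1: → [0,12); WM=−∞
i=1 t=14 v=2: → [12,24); WM=−∞
i=2 t=18 v=3: → [12,24); WM=−∞
i=3 t=25 v=4: → [24,36); WM=24; [0,12) fires=1 [12,24) fires=2
i=4 t=26 v=1: → [24,36); WM=24
i=5 t=17 v=7: DROP (t<24-3); WM=24
i=6 t=21 v=4: → [12,24); WM=24
i=7 t=28 v=5: → [24,36); WM=27
i=8 t=26 v=8: → [24,36); WM=27
i=9 t=26 v=8: → [24,36); WM=27
i=10 t=32 v=4: → [24,36); WM=27

2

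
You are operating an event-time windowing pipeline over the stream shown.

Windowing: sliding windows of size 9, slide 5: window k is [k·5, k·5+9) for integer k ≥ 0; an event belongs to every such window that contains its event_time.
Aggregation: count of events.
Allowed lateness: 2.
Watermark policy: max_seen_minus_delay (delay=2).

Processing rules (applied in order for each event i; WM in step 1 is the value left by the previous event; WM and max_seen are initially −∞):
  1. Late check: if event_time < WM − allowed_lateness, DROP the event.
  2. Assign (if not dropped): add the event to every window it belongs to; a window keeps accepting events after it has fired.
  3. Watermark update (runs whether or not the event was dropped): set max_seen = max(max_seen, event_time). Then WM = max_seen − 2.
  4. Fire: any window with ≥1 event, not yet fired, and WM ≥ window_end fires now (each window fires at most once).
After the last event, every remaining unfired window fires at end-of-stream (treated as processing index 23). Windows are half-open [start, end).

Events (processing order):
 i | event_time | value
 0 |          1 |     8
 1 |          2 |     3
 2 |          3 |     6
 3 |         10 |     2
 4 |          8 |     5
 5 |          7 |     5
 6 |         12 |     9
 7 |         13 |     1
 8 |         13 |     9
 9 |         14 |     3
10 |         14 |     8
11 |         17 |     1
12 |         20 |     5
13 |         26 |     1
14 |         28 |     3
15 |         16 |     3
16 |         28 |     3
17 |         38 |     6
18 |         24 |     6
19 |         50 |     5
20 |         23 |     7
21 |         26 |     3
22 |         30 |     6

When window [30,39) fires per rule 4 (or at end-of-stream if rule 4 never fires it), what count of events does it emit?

i=0 t=1 v=8: → [0,9); WM=-1
i=1 t=2 v=3: → [0,9); WM=0
i=2 t=3 v=6: → [0,9); WM=1
i=3 t=10 v=2: → [10,19),[5,14); WM=8
i=4 t=8 v=5: → [5,14),[0,9); WM=8
i=5 t=7 v=5: → [5,14),[0,9); WM=8
i=6 t=12 v=9: → [10,19),[5,14); WM=10; [0,9) fires=5
i=7 t=13 v=1: → [10,19),[5,14); WM=11
i=8 t=13 v=9: → [10,19),[5,14); WM=11
i=9 t=14 v=3: → [10,19); WM=12
i=10 t=14 v=8: → [10,19); WM=12
i=11 t=17 v=1: → [15,24),[10,19); WM=15; [5,14) fires=6
i=12 t=20 v=5: → [20,29),[15,24); WM=18
i=13 t=26 v=1: → [25,34),[20,29); WM=24; [10,19) fires=7 [15,24) fires=2
i=14 t=28 v=3: → [25,34),[20,29); WM=26
i=15 t=16 v=3: DROP (t<26-2); WM=26
i=16 t=28 v=3: → [25,34),[20,29); WM=26
i=17 t=38 v=6: → [35,44),[30,39); WM=36; [20,29) fires=4 [25,34) fires=3
i=18 t=24 v=6: DROP (t<36-2); WM=36
i=19 t=50 v=5: → [50,59),[45,54); WM=48; [30,39) fires=1 [35,44) fires=1
i=20 t=23 v=7: DROP (t<48-2); WM=48
i=21 t=26 v=3: DROP (t<48-2); WM=48
i=22 t=30 v=6: DROP (t<48-2); WM=48

1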